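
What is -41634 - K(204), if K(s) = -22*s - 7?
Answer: -37139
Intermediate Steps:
K(s) = -7 - 22*s
-41634 - K(204) = -41634 - (-7 - 22*204) = -41634 - (-7 - 4488) = -41634 - 1*(-4495) = -41634 + 4495 = -37139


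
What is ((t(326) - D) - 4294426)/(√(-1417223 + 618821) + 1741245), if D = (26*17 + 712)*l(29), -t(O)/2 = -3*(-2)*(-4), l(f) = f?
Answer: -228358688660/91876816619 + 4327844*I*√798402/3031934948427 ≈ -2.4855 + 0.0012754*I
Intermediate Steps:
t(O) = 48 (t(O) = -2*(-3*(-2))*(-4) = -12*(-4) = -2*(-24) = 48)
D = 33466 (D = (26*17 + 712)*29 = (442 + 712)*29 = 1154*29 = 33466)
((t(326) - D) - 4294426)/(√(-1417223 + 618821) + 1741245) = ((48 - 1*33466) - 4294426)/(√(-1417223 + 618821) + 1741245) = ((48 - 33466) - 4294426)/(√(-798402) + 1741245) = (-33418 - 4294426)/(I*√798402 + 1741245) = -4327844/(1741245 + I*√798402)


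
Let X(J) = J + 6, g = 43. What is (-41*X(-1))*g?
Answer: -8815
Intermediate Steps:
X(J) = 6 + J
(-41*X(-1))*g = -41*(6 - 1)*43 = -41*5*43 = -205*43 = -8815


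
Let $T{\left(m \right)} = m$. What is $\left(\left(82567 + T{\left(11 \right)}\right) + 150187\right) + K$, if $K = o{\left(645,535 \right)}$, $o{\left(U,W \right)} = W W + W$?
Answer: $519525$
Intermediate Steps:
$o{\left(U,W \right)} = W + W^{2}$ ($o{\left(U,W \right)} = W^{2} + W = W + W^{2}$)
$K = 286760$ ($K = 535 \left(1 + 535\right) = 535 \cdot 536 = 286760$)
$\left(\left(82567 + T{\left(11 \right)}\right) + 150187\right) + K = \left(\left(82567 + 11\right) + 150187\right) + 286760 = \left(82578 + 150187\right) + 286760 = 232765 + 286760 = 519525$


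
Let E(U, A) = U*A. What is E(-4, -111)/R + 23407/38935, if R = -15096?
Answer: 756903/1323790 ≈ 0.57177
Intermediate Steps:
E(U, A) = A*U
E(-4, -111)/R + 23407/38935 = -111*(-4)/(-15096) + 23407/38935 = 444*(-1/15096) + 23407*(1/38935) = -1/34 + 23407/38935 = 756903/1323790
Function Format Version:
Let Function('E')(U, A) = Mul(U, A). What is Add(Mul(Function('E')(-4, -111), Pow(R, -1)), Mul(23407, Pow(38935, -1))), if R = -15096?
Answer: Rational(756903, 1323790) ≈ 0.57177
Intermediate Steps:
Function('E')(U, A) = Mul(A, U)
Add(Mul(Function('E')(-4, -111), Pow(R, -1)), Mul(23407, Pow(38935, -1))) = Add(Mul(Mul(-111, -4), Pow(-15096, -1)), Mul(23407, Pow(38935, -1))) = Add(Mul(444, Rational(-1, 15096)), Mul(23407, Rational(1, 38935))) = Add(Rational(-1, 34), Rational(23407, 38935)) = Rational(756903, 1323790)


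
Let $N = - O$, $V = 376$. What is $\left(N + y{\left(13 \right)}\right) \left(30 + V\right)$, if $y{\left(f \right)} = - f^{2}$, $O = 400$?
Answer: $-231014$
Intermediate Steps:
$N = -400$ ($N = \left(-1\right) 400 = -400$)
$\left(N + y{\left(13 \right)}\right) \left(30 + V\right) = \left(-400 - 13^{2}\right) \left(30 + 376\right) = \left(-400 - 169\right) 406 = \left(-569\right) 406 = -231014$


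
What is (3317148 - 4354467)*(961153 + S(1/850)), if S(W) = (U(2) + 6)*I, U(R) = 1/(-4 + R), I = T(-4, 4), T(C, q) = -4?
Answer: -996999447789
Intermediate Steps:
I = -4
S(W) = -22 (S(W) = (1/(-4 + 2) + 6)*(-4) = (1/(-2) + 6)*(-4) = (-½ + 6)*(-4) = (11/2)*(-4) = -22)
(3317148 - 4354467)*(961153 + S(1/850)) = (3317148 - 4354467)*(961153 - 22) = -1037319*961131 = -996999447789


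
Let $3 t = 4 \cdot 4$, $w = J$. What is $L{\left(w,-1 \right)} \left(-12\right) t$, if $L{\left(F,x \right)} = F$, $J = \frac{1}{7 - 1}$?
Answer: $- \frac{32}{3} \approx -10.667$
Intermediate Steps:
$J = \frac{1}{6} \approx 0.16667$
$w = \frac{1}{6} \approx 0.16667$
$t = \frac{16}{3}$ ($t = \frac{4 \cdot 4}{3} = \frac{1}{3} \cdot 16 = \frac{16}{3} \approx 5.3333$)
$L{\left(w,-1 \right)} \left(-12\right) t = \frac{1}{6} \left(-12\right) \frac{16}{3} = \left(-2\right) \frac{16}{3} = - \frac{32}{3}$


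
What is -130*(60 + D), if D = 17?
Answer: -10010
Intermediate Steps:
-130*(60 + D) = -130*(60 + 17) = -130*77 = -10010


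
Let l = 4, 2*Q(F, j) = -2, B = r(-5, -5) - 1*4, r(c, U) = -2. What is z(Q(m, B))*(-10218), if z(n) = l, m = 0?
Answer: -40872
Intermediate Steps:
B = -6 (B = -2 - 1*4 = -2 - 4 = -6)
Q(F, j) = -1 (Q(F, j) = (½)*(-2) = -1)
z(n) = 4
z(Q(m, B))*(-10218) = 4*(-10218) = -40872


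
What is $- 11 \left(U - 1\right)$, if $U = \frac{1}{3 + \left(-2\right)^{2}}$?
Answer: $\frac{66}{7} \approx 9.4286$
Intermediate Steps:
$U = \frac{1}{7}$ ($U = \frac{1}{3 + 4} = \frac{1}{7} \approx 0.14286$)
$- 11 \left(U - 1\right) = - 11 \left(\frac{1}{7} - 1\right) = \left(-11\right) \left(- \frac{6}{7}\right) = \frac{66}{7}$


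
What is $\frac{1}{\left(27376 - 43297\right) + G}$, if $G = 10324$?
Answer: $- \frac{1}{5597} \approx -0.00017867$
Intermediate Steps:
$\frac{1}{\left(27376 - 43297\right) + G} = \frac{1}{\left(27376 - 43297\right) + 10324} = \frac{1}{-15921 + 10324} = \frac{1}{-5597} = - \frac{1}{5597}$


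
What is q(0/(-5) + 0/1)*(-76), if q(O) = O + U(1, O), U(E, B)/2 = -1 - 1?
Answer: 304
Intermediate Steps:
U(E, B) = -4 (U(E, B) = 2*(-1 - 1) = 2*(-2) = -4)
q(O) = -4 + O (q(O) = O - 4 = -4 + O)
q(0/(-5) + 0/1)*(-76) = (-4 + (0/(-5) + 0/1))*(-76) = (-4 + (0*(-1/5) + 0*1))*(-76) = (-4 + (0 + 0))*(-76) = (-4 + 0)*(-76) = -4*(-76) = 304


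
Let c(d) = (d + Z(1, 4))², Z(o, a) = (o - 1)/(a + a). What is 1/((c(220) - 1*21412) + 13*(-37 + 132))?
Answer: 1/28223 ≈ 3.5432e-5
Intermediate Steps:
Z(o, a) = (-1 + o)/(2*a) (Z(o, a) = (-1 + o)/((2*a)) = (-1 + o)*(1/(2*a)) = (-1 + o)/(2*a))
c(d) = d² (c(d) = (d + (½)*(-1 + 1)/4)² = (d + (½)*(¼)*0)² = (d + 0)² = d²)
1/((c(220) - 1*21412) + 13*(-37 + 132)) = 1/((220² - 1*21412) + 13*(-37 + 132)) = 1/((48400 - 21412) + 13*95) = 1/(26988 + 1235) = 1/28223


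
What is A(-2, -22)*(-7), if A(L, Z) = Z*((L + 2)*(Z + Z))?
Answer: 0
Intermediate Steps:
A(L, Z) = 2*Z²*(2 + L) (A(L, Z) = Z*((2 + L)*(2*Z)) = Z*(2*Z*(2 + L)) = 2*Z²*(2 + L))
A(-2, -22)*(-7) = (2*(-22)²*(2 - 2))*(-7) = (2*484*0)*(-7) = 0*(-7) = 0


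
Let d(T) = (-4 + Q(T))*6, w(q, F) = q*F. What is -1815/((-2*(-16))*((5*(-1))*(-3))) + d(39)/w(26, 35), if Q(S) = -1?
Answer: -11107/2912 ≈ -3.8142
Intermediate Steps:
w(q, F) = F*q
d(T) = -30 (d(T) = (-4 - 1)*6 = -5*6 = -30)
-1815/((-2*(-16))*((5*(-1))*(-3))) + d(39)/w(26, 35) = -1815/((-2*(-16))*((5*(-1))*(-3))) - 30/(35*26) = -1815/(32*(-5*(-3))) - 30/910 = -1815/(32*15) - 30*1/910 = -1815/480 - 3/91 = -1815*1/480 - 3/91 = -121/32 - 3/91 = -11107/2912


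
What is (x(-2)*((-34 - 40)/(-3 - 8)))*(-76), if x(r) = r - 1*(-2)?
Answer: 0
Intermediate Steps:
x(r) = 2 + r (x(r) = r + 2 = 2 + r)
(x(-2)*((-34 - 40)/(-3 - 8)))*(-76) = ((2 - 2)*((-34 - 40)/(-3 - 8)))*(-76) = (0*(-74/(-11)))*(-76) = (0*(-74*(-1/11)))*(-76) = (0*(74/11))*(-76) = 0*(-76) = 0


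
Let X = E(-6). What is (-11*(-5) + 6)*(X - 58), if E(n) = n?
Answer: -3904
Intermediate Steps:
X = -6
(-11*(-5) + 6)*(X - 58) = (-11*(-5) + 6)*(-6 - 58) = (55 + 6)*(-64) = 61*(-64) = -3904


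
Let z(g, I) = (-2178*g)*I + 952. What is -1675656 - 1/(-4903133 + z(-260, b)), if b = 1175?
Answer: -1106731944618265/660476819 ≈ -1.6757e+6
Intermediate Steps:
z(g, I) = 952 - 2178*I*g (z(g, I) = -2178*I*g + 952 = 952 - 2178*I*g)
-1675656 - 1/(-4903133 + z(-260, b)) = -1675656 - 1/(-4903133 + (952 - 2178*1175*(-260))) = -1675656 - 1/(-4903133 + (952 + 665379000)) = -1675656 - 1/(-4903133 + 665379952) = -1675656 - 1/660476819 = -1106731944618265/660476819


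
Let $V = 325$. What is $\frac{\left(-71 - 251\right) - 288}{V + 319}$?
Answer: $- \frac{305}{322} \approx -0.9472$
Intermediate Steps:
$\frac{\left(-71 - 251\right) - 288}{V + 319} = \frac{\left(-71 - 251\right) - 288}{325 + 319} = \frac{-322 - 288}{644} = \left(-610\right) \frac{1}{644} = - \frac{305}{322}$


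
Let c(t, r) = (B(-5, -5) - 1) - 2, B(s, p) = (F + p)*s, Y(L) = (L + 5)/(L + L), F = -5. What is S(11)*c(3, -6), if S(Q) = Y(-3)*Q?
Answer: -517/3 ≈ -172.33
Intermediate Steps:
Y(L) = (5 + L)/(2*L) (Y(L) = (5 + L)/((2*L)) = (5 + L)*(1/(2*L)) = (5 + L)/(2*L))
B(s, p) = s*(-5 + p) (B(s, p) = (-5 + p)*s = s*(-5 + p))
S(Q) = -Q/3 (S(Q) = ((½)*(5 - 3)/(-3))*Q = ((½)*(-⅓)*2)*Q = -Q/3)
c(t, r) = 47 (c(t, r) = (-5*(-5 - 5) - 1) - 2 = (-5*(-10) - 1) - 2 = (50 - 1) - 2 = 49 - 2 = 47)
S(11)*c(3, -6) = -⅓*11*47 = -11/3*47 = -517/3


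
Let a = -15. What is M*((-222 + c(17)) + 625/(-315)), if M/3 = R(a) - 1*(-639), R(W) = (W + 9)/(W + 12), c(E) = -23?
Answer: -9973960/21 ≈ -4.7495e+5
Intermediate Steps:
R(W) = (9 + W)/(12 + W)
M = 1923 (M = 3*((9 - 15)/(12 - 15) - 1*(-639)) = 3*(-6/(-3) + 639) = 3*(-⅓*(-6) + 639) = 3*(2 + 639) = 3*641 = 1923)
M*((-222 + c(17)) + 625/(-315)) = 1923*((-222 - 23) + 625/(-315)) = 1923*(-245 + 625*(-1/315)) = 1923*(-245 - 125/63) = 1923*(-15560/63) = -9973960/21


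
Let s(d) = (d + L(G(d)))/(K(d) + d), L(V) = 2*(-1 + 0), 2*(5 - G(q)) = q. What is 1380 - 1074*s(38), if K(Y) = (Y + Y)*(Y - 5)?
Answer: 1737408/1273 ≈ 1364.8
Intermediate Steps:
G(q) = 5 - q/2
K(Y) = 2*Y*(-5 + Y) (K(Y) = (2*Y)*(-5 + Y) = 2*Y*(-5 + Y))
L(V) = -2 (L(V) = 2*(-1) = -2)
s(d) = (-2 + d)/(d + 2*d*(-5 + d)) (s(d) = (d - 2)/(2*d*(-5 + d) + d) = (-2 + d)/(d + 2*d*(-5 + d)))
1380 - 1074*s(38) = 1380 - 1074*(-2 + 38)/(38*(-9 + 2*38)) = 1380 - 537*36/(19*(-9 + 76)) = 1380 - 537*36/(19*67) = 1380 - 1074*18/1273 = 1380 - 19332/1273 = 1737408/1273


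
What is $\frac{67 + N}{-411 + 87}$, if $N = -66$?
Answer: $- \frac{1}{324} \approx -0.0030864$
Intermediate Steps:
$\frac{67 + N}{-411 + 87} = \frac{67 - 66}{-411 + 87} = 1 \frac{1}{-324} = 1 \left(- \frac{1}{324}\right) = - \frac{1}{324}$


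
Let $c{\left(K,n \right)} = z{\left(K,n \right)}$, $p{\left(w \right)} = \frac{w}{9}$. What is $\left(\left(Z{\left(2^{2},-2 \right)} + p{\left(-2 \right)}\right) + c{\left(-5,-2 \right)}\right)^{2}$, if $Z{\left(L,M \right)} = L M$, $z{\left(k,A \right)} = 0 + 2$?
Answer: $\frac{3136}{81} \approx 38.716$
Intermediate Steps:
$z{\left(k,A \right)} = 2$
$p{\left(w \right)} = \frac{w}{9}$ ($p{\left(w \right)} = w \frac{1}{9} = \frac{w}{9}$)
$c{\left(K,n \right)} = 2$
$\left(\left(Z{\left(2^{2},-2 \right)} + p{\left(-2 \right)}\right) + c{\left(-5,-2 \right)}\right)^{2} = \left(\left(2^{2} \left(-2\right) + \frac{1}{9} \left(-2\right)\right) + 2\right)^{2} = \left(\left(4 \left(-2\right) - \frac{2}{9}\right) + 2\right)^{2} = \left(\left(-8 - \frac{2}{9}\right) + 2\right)^{2} = \left(- \frac{74}{9} + 2\right)^{2} = \left(- \frac{56}{9}\right)^{2} = \frac{3136}{81}$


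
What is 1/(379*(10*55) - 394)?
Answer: 1/208056 ≈ 4.8064e-6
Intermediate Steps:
1/(379*(10*55) - 394) = 1/(379*550 - 394) = 1/(208450 - 394) = 1/208056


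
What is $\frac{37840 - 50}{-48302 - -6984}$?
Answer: $- \frac{18895}{20659} \approx -0.91461$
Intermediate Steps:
$\frac{37840 - 50}{-48302 - -6984} = \frac{37790}{-48302 + 6984} = \frac{37790}{-41318} = 37790 \left(- \frac{1}{41318}\right) = - \frac{18895}{20659}$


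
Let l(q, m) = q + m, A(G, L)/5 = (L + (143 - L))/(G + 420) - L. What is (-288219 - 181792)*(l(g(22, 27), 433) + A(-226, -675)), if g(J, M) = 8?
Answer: -348287081209/194 ≈ -1.7953e+9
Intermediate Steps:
A(G, L) = -5*L + 715/(420 + G) (A(G, L) = 5*((L + (143 - L))/(G + 420) - L) = 5*(143/(420 + G) - L) = 5*(-L + 143/(420 + G)) = -5*L + 715/(420 + G))
l(q, m) = m + q
(-288219 - 181792)*(l(g(22, 27), 433) + A(-226, -675)) = (-288219 - 181792)*((433 + 8) + 5*(143 - 420*(-675) - 1*(-226)*(-675))/(420 - 226)) = -470011*(441 + 5*(143 + 283500 - 152550)/194) = -470011*(441 + 5*(1/194)*131093) = -470011*(441 + 655465/194) = -470011*741019/194 = -348287081209/194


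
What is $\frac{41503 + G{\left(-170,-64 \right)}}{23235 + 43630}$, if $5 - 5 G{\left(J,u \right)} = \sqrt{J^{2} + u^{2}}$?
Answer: $\frac{41504}{66865} - \frac{2 \sqrt{8249}}{334325} \approx 0.62017$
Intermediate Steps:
$G{\left(J,u \right)} = 1 - \frac{\sqrt{J^{2} + u^{2}}}{5}$
$\frac{41503 + G{\left(-170,-64 \right)}}{23235 + 43630} = \frac{41503 + \left(1 - \frac{\sqrt{\left(-170\right)^{2} + \left(-64\right)^{2}}}{5}\right)}{23235 + 43630} = \frac{41503 + \left(1 - \frac{\sqrt{28900 + 4096}}{5}\right)}{66865} = \left(41503 + \left(1 - \frac{\sqrt{32996}}{5}\right)\right) \frac{1}{66865} = \left(41503 + \left(1 - \frac{2 \sqrt{8249}}{5}\right)\right) \frac{1}{66865} = \left(41504 - \frac{2 \sqrt{8249}}{5}\right) \frac{1}{66865} = \frac{41504}{66865} - \frac{2 \sqrt{8249}}{334325}$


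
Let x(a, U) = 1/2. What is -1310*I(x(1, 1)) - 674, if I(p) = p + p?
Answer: -1984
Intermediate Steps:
x(a, U) = ½
I(p) = 2*p
-1310*I(x(1, 1)) - 674 = -2620/2 - 674 = -1310*1 - 674 = -1310 - 674 = -1984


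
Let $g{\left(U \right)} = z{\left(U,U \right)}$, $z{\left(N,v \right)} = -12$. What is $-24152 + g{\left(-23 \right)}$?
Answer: $-24164$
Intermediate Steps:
$g{\left(U \right)} = -12$
$-24152 + g{\left(-23 \right)} = -24152 - 12 = -24164$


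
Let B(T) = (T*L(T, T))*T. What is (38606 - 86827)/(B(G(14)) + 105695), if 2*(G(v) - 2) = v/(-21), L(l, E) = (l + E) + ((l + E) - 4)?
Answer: -1301967/2853965 ≈ -0.45620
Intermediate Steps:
L(l, E) = -4 + 2*E + 2*l (L(l, E) = (E + l) + ((E + l) - 4) = (E + l) + (-4 + E + l) = -4 + 2*E + 2*l)
G(v) = 2 - v/42 (G(v) = 2 + (v/(-21))/2 = 2 + (v*(-1/21))/2 = 2 + (-v/21)/2 = 2 - v/42)
B(T) = T**2*(-4 + 4*T) (B(T) = (T*(-4 + 2*T + 2*T))*T = (T*(-4 + 4*T))*T = T**2*(-4 + 4*T))
(38606 - 86827)/(B(G(14)) + 105695) = (38606 - 86827)/(4*(2 - 1/42*14)**2*(-1 + (2 - 1/42*14)) + 105695) = -48221/(4*(2 - 1/3)**2*(-1 + (2 - 1/3)) + 105695) = -48221/(4*(5/3)**2*(-1 + 5/3) + 105695) = -48221/(4*(25/9)*(2/3) + 105695) = -48221/(200/27 + 105695) = -48221/2853965/27 = -48221*27/2853965 = -1301967/2853965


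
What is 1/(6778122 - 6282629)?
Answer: 1/495493 ≈ 2.0182e-6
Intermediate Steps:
1/(6778122 - 6282629) = 1/495493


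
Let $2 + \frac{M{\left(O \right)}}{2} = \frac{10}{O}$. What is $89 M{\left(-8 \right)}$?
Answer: $- \frac{1157}{2} \approx -578.5$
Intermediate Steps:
$M{\left(O \right)} = -4 + \frac{20}{O}$ ($M{\left(O \right)} = -4 + 2 \frac{10}{O} = -4 + \frac{20}{O}$)
$89 M{\left(-8 \right)} = 89 \left(-4 + \frac{20}{-8}\right) = 89 \left(-4 + 20 \left(- \frac{1}{8}\right)\right) = 89 \left(-4 - \frac{5}{2}\right) = 89 \left(- \frac{13}{2}\right) = - \frac{1157}{2}$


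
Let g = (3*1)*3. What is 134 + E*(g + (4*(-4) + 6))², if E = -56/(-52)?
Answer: 1756/13 ≈ 135.08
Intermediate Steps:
g = 9 (g = 3*3 = 9)
E = 14/13 (E = -56*(-1/52) = 14/13 ≈ 1.0769)
134 + E*(g + (4*(-4) + 6))² = 134 + 14*(9 + (4*(-4) + 6))²/13 = 134 + 14*(9 + (-16 + 6))²/13 = 134 + 14*(9 - 10)²/13 = 134 + (14/13)*(-1)² = 134 + (14/13)*1 = 134 + 14/13 = 1756/13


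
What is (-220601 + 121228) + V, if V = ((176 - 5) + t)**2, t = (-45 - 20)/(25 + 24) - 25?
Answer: -188340652/2401 ≈ -78443.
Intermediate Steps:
t = -1290/49 (t = -65/49 - 25 = -1290/49 ≈ -26.327)
V = 50253921/2401 (V = ((176 - 5) - 1290/49)**2 = (171 - 1290/49)**2 = (7089/49)**2 = 50253921/2401 ≈ 20930.)
(-220601 + 121228) + V = (-220601 + 121228) + 50253921/2401 = -99373 + 50253921/2401 = -188340652/2401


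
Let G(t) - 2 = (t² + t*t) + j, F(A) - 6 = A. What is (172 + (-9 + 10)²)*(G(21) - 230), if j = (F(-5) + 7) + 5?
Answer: 115391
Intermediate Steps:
F(A) = 6 + A
j = 13 (j = ((6 - 5) + 7) + 5 = (1 + 7) + 5 = 8 + 5 = 13)
G(t) = 15 + 2*t² (G(t) = 2 + ((t² + t*t) + 13) = 2 + ((t² + t²) + 13) = 2 + (2*t² + 13) = 2 + (13 + 2*t²) = 15 + 2*t²)
(172 + (-9 + 10)²)*(G(21) - 230) = (172 + (-9 + 10)²)*((15 + 2*21²) - 230) = (172 + 1²)*((15 + 2*441) - 230) = (172 + 1)*((15 + 882) - 230) = 173*(897 - 230) = 173*667 = 115391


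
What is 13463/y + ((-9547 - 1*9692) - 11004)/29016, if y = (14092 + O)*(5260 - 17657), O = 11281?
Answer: -3171099499697/3042318711432 ≈ -1.0423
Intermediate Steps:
y = -314549081 (y = (14092 + 11281)*(5260 - 17657) = 25373*(-12397) = -314549081)
13463/y + ((-9547 - 1*9692) - 11004)/29016 = 13463/(-314549081) + ((-9547 - 1*9692) - 11004)/29016 = 13463*(-1/314549081) + ((-9547 - 9692) - 11004)*(1/29016) = -13463/314549081 + (-19239 - 11004)*(1/29016) = -13463/314549081 - 30243*1/29016 = -13463/314549081 - 10081/9672 = -3171099499697/3042318711432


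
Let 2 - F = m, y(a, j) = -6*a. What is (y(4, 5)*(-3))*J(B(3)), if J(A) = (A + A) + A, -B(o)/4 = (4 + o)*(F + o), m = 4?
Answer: -6048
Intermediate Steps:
F = -2 (F = 2 - 1*4 = 2 - 4 = -2)
B(o) = -4*(-2 + o)*(4 + o) (B(o) = -4*(4 + o)*(-2 + o) = -4*(-2 + o)*(4 + o))
J(A) = 3*A (J(A) = 2*A + A = 3*A)
(y(4, 5)*(-3))*J(B(3)) = (-6*4*(-3))*(3*(32 - 8*3 - 4*3**2)) = (-24*(-3))*(3*(32 - 24 - 4*9)) = 72*(3*(32 - 24 - 36)) = 72*(3*(-28)) = 72*(-84) = -6048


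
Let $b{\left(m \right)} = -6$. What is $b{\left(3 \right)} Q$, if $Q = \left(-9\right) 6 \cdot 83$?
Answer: $26892$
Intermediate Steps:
$Q = -4482$ ($Q = \left(-54\right) 83 = -4482$)
$b{\left(3 \right)} Q = \left(-6\right) \left(-4482\right) = 26892$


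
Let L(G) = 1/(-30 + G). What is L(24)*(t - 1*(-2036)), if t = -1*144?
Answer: -946/3 ≈ -315.33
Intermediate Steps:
t = -144
L(24)*(t - 1*(-2036)) = (-144 - 1*(-2036))/(-30 + 24) = (-144 + 2036)/(-6) = -1/6*1892 = -946/3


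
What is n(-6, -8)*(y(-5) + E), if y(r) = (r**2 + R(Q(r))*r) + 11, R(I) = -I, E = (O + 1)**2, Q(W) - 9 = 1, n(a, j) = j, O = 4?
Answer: -888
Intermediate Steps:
Q(W) = 10 (Q(W) = 9 + 1 = 10)
E = 25 (E = (4 + 1)**2 = 5**2 = 25)
y(r) = 11 + r**2 - 10*r (y(r) = (r**2 + (-1*10)*r) + 11 = (r**2 - 10*r) + 11 = 11 + r**2 - 10*r)
n(-6, -8)*(y(-5) + E) = -8*((11 + (-5)**2 - 10*(-5)) + 25) = -8*((11 + 25 + 50) + 25) = -8*(86 + 25) = -8*111 = -888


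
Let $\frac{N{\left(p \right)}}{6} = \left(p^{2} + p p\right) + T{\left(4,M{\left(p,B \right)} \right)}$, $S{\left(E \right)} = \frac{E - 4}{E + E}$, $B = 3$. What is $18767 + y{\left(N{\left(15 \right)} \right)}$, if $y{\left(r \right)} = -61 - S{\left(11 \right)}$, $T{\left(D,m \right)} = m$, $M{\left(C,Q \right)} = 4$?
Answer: $\frac{411525}{22} \approx 18706.0$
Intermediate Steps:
$S{\left(E \right)} = \frac{-4 + E}{2 E}$
$N{\left(p \right)} = 24 + 12 p^{2}$ ($N{\left(p \right)} = 6 \left(\left(p^{2} + p p\right) + 4\right) = 6 \left(\left(p^{2} + p^{2}\right) + 4\right) = 6 \left(2 p^{2} + 4\right) = 6 \left(4 + 2 p^{2}\right) = 24 + 12 p^{2}$)
$y{\left(r \right)} = - \frac{1349}{22}$ ($y{\left(r \right)} = -61 - \frac{-4 + 11}{2 \cdot 11} = -61 - \frac{1}{2} \cdot \frac{1}{11} \cdot 7 = -61 - \frac{7}{22} = - \frac{1349}{22}$)
$18767 + y{\left(N{\left(15 \right)} \right)} = 18767 - \frac{1349}{22} = \frac{411525}{22}$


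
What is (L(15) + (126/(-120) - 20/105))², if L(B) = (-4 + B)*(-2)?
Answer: 95277121/176400 ≈ 540.12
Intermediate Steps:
L(B) = 8 - 2*B
(L(15) + (126/(-120) - 20/105))² = ((8 - 2*15) + (126/(-120) - 20/105))² = ((8 - 30) + (126*(-1/120) - 20*1/105))² = (-22 + (-21/20 - 4/21))² = (-22 - 521/420)² = (-9761/420)² = 95277121/176400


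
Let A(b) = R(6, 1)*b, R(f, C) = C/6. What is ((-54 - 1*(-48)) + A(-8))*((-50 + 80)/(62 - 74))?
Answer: 55/3 ≈ 18.333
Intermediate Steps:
R(f, C) = C/6 (R(f, C) = C*(⅙) = C/6)
A(b) = b/6 (A(b) = ((⅙)*1)*b = b/6)
((-54 - 1*(-48)) + A(-8))*((-50 + 80)/(62 - 74)) = ((-54 - 1*(-48)) + (⅙)*(-8))*((-50 + 80)/(62 - 74)) = ((-54 + 48) - 4/3)*(30/(-12)) = (-6 - 4/3)*(30*(-1/12)) = -22/3*(-5/2) = 55/3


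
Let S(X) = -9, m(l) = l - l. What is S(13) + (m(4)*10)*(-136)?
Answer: -9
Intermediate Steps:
m(l) = 0
S(13) + (m(4)*10)*(-136) = -9 + (0*10)*(-136) = -9 + 0*(-136) = -9 + 0 = -9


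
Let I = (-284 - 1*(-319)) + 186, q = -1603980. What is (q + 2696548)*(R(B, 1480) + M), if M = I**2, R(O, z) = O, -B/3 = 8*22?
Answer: 52785237784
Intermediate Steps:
B = -528 (B = -24*22 = -3*176 = -528)
I = 221 (I = (-284 + 319) + 186 = 35 + 186 = 221)
M = 48841 (M = 221**2 = 48841)
(q + 2696548)*(R(B, 1480) + M) = (-1603980 + 2696548)*(-528 + 48841) = 1092568*48313 = 52785237784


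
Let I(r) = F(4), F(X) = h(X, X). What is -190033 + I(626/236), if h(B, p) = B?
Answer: -190029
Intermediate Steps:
F(X) = X
I(r) = 4
-190033 + I(626/236) = -190033 + 4 = -190029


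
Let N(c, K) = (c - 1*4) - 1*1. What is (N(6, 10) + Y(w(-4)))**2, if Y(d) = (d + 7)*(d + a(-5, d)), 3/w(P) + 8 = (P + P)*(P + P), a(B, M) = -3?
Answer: 3848837521/9834496 ≈ 391.36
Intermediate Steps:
N(c, K) = -5 + c (N(c, K) = (c - 4) - 1 = (-4 + c) - 1 = -5 + c)
w(P) = 3/(-8 + 4*P**2) (w(P) = 3/(-8 + (P + P)*(P + P)) = 3/(-8 + (2*P)*(2*P)) = 3/(-8 + 4*P**2))
Y(d) = (-3 + d)*(7 + d) (Y(d) = (d + 7)*(d - 3) = (7 + d)*(-3 + d) = (-3 + d)*(7 + d))
(N(6, 10) + Y(w(-4)))**2 = ((-5 + 6) + (-21 + (3/(4*(-2 + (-4)**2)))**2 + 4*(3/(4*(-2 + (-4)**2)))))**2 = (1 + (-21 + (3/(4*(-2 + 16)))**2 + 4*(3/(4*(-2 + 16)))))**2 = (1 + (-21 + ((3/4)/14)**2 + 4*((3/4)/14)))**2 = (1 + (-21 + ((3/4)*(1/14))**2 + 4*((3/4)*(1/14))))**2 = (1 + (-21 + (3/56)**2 + 4*(3/56)))**2 = (1 + (-21 + 9/3136 + 3/14))**2 = (1 - 65175/3136)**2 = (-62039/3136)**2 = 3848837521/9834496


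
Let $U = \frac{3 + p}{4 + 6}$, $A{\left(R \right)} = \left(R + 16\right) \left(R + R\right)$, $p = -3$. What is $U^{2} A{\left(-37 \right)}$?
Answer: $0$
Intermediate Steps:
$A{\left(R \right)} = 2 R \left(16 + R\right)$ ($A{\left(R \right)} = \left(16 + R\right) 2 R = 2 R \left(16 + R\right)$)
$U = 0$ ($U = \frac{3 - 3}{4 + 6} = \frac{0}{10} = 0 \cdot \frac{1}{10} = 0$)
$U^{2} A{\left(-37 \right)} = 0^{2} \cdot 2 \left(-37\right) \left(16 - 37\right) = 0 \cdot 2 \left(-37\right) \left(-21\right) = 0 \cdot 1554 = 0$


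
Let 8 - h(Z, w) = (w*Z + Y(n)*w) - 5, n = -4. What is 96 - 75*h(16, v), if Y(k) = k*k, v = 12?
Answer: 27921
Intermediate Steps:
Y(k) = k**2
h(Z, w) = 13 - 16*w - Z*w (h(Z, w) = 8 - ((w*Z + (-4)**2*w) - 5) = 8 - ((Z*w + 16*w) - 5) = 8 - ((16*w + Z*w) - 5) = 8 - (-5 + 16*w + Z*w) = 8 + (5 - 16*w - Z*w) = 13 - 16*w - Z*w)
96 - 75*h(16, v) = 96 - 75*(13 - 16*12 - 1*16*12) = 96 - 75*(13 - 192 - 192) = 96 - 75*(-371) = 96 + 27825 = 27921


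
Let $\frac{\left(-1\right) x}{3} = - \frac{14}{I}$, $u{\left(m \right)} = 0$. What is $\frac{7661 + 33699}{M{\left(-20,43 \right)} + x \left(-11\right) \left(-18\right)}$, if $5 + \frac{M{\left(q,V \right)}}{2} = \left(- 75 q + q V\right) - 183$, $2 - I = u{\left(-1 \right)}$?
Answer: $\frac{20680}{2531} \approx 8.1707$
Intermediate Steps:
$I = 2$ ($I = 2 - 0 = 2 + 0 = 2$)
$x = 21$ ($x = - 3 \left(- \frac{14}{2}\right) = - 3 \left(\left(-14\right) \frac{1}{2}\right) = \left(-3\right) \left(-7\right) = 21$)
$M{\left(q,V \right)} = -376 - 150 q + 2 V q$ ($M{\left(q,V \right)} = -10 + 2 \left(\left(- 75 q + q V\right) - 183\right) = -10 + 2 \left(\left(- 75 q + V q\right) - 183\right) = -10 + 2 \left(-183 - 75 q + V q\right) = -10 - \left(366 + 150 q - 2 V q\right) = -376 - 150 q + 2 V q$)
$\frac{7661 + 33699}{M{\left(-20,43 \right)} + x \left(-11\right) \left(-18\right)} = \frac{7661 + 33699}{\left(-376 - -3000 + 2 \cdot 43 \left(-20\right)\right) + 21 \left(-11\right) \left(-18\right)} = \frac{41360}{\left(-376 + 3000 - 1720\right) - -4158} = \frac{41360}{904 + 4158} = \frac{41360}{5062} = 41360 \cdot \frac{1}{5062} = \frac{20680}{2531}$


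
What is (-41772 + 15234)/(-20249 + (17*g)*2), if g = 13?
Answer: 26538/19807 ≈ 1.3398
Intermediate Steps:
(-41772 + 15234)/(-20249 + (17*g)*2) = (-41772 + 15234)/(-20249 + (17*13)*2) = -26538/(-20249 + 221*2) = -26538/(-20249 + 442) = -26538/(-19807) = -26538*(-1/19807) = 26538/19807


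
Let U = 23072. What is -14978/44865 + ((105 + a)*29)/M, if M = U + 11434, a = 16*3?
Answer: -3923023/19112490 ≈ -0.20526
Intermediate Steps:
a = 48
M = 34506 (M = 23072 + 11434 = 34506)
-14978/44865 + ((105 + a)*29)/M = -14978/44865 + ((105 + 48)*29)/34506 = -14978*1/44865 + (153*29)*(1/34506) = -14978/44865 + 4437*(1/34506) = -14978/44865 + 493/3834 = -3923023/19112490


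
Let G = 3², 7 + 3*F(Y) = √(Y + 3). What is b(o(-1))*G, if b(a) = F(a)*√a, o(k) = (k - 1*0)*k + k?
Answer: 0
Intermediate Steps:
F(Y) = -7/3 + √(3 + Y)/3 (F(Y) = -7/3 + √(Y + 3)/3 = -7/3 + √(3 + Y)/3)
o(k) = k + k² (o(k) = (k + 0)*k + k = k*k + k = k² + k = k + k²)
G = 9
b(a) = √a*(-7/3 + √(3 + a)/3) (b(a) = (-7/3 + √(3 + a)/3)*√a = √a*(-7/3 + √(3 + a)/3))
b(o(-1))*G = (√(-(1 - 1))*(-7 + √(3 - (1 - 1)))/3)*9 = (√(-1*0)*(-7 + √(3 - 1*0))/3)*9 = (√0*(-7 + √(3 + 0))/3)*9 = ((⅓)*0*(-7 + √3))*9 = 0*9 = 0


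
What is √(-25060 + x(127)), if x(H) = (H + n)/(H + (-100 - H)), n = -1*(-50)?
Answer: I*√2506177/10 ≈ 158.31*I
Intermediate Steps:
n = 50
x(H) = -½ - H/100 (x(H) = (H + 50)/(H + (-100 - H)) = (50 + H)/(-100) = (50 + H)*(-1/100) = -½ - H/100)
√(-25060 + x(127)) = √(-25060 + (-½ - 1/100*127)) = √(-25060 + (-½ - 127/100)) = √(-25060 - 177/100) = √(-2506177/100) = I*√2506177/10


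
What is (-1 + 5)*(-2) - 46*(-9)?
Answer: 406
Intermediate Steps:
(-1 + 5)*(-2) - 46*(-9) = 4*(-2) + 414 = -8 + 414 = 406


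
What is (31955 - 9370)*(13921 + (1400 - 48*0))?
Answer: 346024785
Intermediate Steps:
(31955 - 9370)*(13921 + (1400 - 48*0)) = 22585*(13921 + (1400 + 0)) = 22585*(13921 + 1400) = 22585*15321 = 346024785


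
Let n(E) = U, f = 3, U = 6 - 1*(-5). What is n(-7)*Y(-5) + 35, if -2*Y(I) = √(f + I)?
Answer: 35 - 11*I*√2/2 ≈ 35.0 - 7.7782*I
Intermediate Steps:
U = 11 (U = 6 + 5 = 11)
n(E) = 11
Y(I) = -√(3 + I)/2
n(-7)*Y(-5) + 35 = 11*(-√(3 - 5)/2) + 35 = 11*(-I*√2/2) + 35 = -11*I*√2/2 + 35 = 35 - 11*I*√2/2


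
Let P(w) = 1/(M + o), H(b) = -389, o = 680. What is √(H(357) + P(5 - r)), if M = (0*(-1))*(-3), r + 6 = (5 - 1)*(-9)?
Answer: 3*I*√4996470/340 ≈ 19.723*I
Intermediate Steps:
r = -42 (r = -6 + (5 - 1)*(-9) = -6 + 4*(-9) = -6 - 36 = -42)
M = 0 (M = 0*(-3) = 0)
P(w) = 1/680 (P(w) = 1/(0 + 680) = 1/680)
√(H(357) + P(5 - r)) = √(-389 + 1/680) = √(-264519/680) = 3*I*√4996470/340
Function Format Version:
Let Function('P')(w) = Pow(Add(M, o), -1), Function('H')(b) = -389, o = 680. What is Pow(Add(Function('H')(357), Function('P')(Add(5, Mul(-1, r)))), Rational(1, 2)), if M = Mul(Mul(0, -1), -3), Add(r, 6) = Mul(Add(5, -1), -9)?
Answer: Mul(Rational(3, 340), I, Pow(4996470, Rational(1, 2))) ≈ Mul(19.723, I)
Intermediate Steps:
r = -42 (r = Add(-6, Mul(Add(5, -1), -9)) = Add(-6, Mul(4, -9)) = Add(-6, -36) = -42)
M = 0 (M = Mul(0, -3) = 0)
Function('P')(w) = Rational(1, 680) (Function('P')(w) = Pow(Add(0, 680), -1) = Pow(680, -1) = Rational(1, 680))
Pow(Add(Function('H')(357), Function('P')(Add(5, Mul(-1, r)))), Rational(1, 2)) = Pow(Add(-389, Rational(1, 680)), Rational(1, 2)) = Pow(Rational(-264519, 680), Rational(1, 2)) = Mul(Rational(3, 340), I, Pow(4996470, Rational(1, 2)))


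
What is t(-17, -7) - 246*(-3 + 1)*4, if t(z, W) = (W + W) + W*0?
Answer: 1954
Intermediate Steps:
t(z, W) = 2*W (t(z, W) = 2*W + 0 = 2*W)
t(-17, -7) - 246*(-3 + 1)*4 = 2*(-7) - 246*(-3 + 1)*4 = -14 - (-492)*4 = -14 - 246*(-8) = -14 + 1968 = 1954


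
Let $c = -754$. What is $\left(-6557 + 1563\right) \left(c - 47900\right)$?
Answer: $242978076$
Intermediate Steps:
$\left(-6557 + 1563\right) \left(c - 47900\right) = \left(-6557 + 1563\right) \left(-754 - 47900\right) = \left(-4994\right) \left(-48654\right) = 242978076$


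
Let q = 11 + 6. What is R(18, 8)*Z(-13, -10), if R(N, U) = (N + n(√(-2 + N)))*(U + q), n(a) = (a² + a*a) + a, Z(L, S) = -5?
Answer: -6750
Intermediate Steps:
q = 17
n(a) = a + 2*a² (n(a) = (a² + a²) + a = 2*a² + a = a + 2*a²)
R(N, U) = (17 + U)*(N + √(-2 + N)*(1 + 2*√(-2 + N))) (R(N, U) = (N + √(-2 + N)*(1 + 2*√(-2 + N)))*(U + 17) = (N + √(-2 + N)*(1 + 2*√(-2 + N)))*(17 + U) = (17 + U)*(N + √(-2 + N)*(1 + 2*√(-2 + N))))
R(18, 8)*Z(-13, -10) = (-68 - 4*8 + 17*√(-2 + 18) + 51*18 + 8*√(-2 + 18) + 3*18*8)*(-5) = (-68 - 32 + 17*√16 + 918 + 8*√16 + 432)*(-5) = (-68 - 32 + 17*4 + 918 + 8*4 + 432)*(-5) = (-68 - 32 + 68 + 918 + 32 + 432)*(-5) = 1350*(-5) = -6750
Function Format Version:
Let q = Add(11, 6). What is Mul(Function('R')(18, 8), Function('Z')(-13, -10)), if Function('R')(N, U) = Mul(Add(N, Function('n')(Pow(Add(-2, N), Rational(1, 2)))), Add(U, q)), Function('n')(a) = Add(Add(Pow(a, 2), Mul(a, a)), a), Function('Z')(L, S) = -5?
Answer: -6750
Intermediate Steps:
q = 17
Function('n')(a) = Add(a, Mul(2, Pow(a, 2))) (Function('n')(a) = Add(Add(Pow(a, 2), Pow(a, 2)), a) = Add(Mul(2, Pow(a, 2)), a) = Add(a, Mul(2, Pow(a, 2))))
Function('R')(N, U) = Mul(Add(17, U), Add(N, Mul(Pow(Add(-2, N), Rational(1, 2)), Add(1, Mul(2, Pow(Add(-2, N), Rational(1, 2))))))) (Function('R')(N, U) = Mul(Add(N, Mul(Pow(Add(-2, N), Rational(1, 2)), Add(1, Mul(2, Pow(Add(-2, N), Rational(1, 2)))))), Add(U, 17)) = Mul(Add(N, Mul(Pow(Add(-2, N), Rational(1, 2)), Add(1, Mul(2, Pow(Add(-2, N), Rational(1, 2)))))), Add(17, U)) = Mul(Add(17, U), Add(N, Mul(Pow(Add(-2, N), Rational(1, 2)), Add(1, Mul(2, Pow(Add(-2, N), Rational(1, 2))))))))
Mul(Function('R')(18, 8), Function('Z')(-13, -10)) = Mul(Add(-68, Mul(-4, 8), Mul(17, Pow(Add(-2, 18), Rational(1, 2))), Mul(51, 18), Mul(8, Pow(Add(-2, 18), Rational(1, 2))), Mul(3, 18, 8)), -5) = Mul(Add(-68, -32, Mul(17, Pow(16, Rational(1, 2))), 918, Mul(8, Pow(16, Rational(1, 2))), 432), -5) = Mul(Add(-68, -32, Mul(17, 4), 918, Mul(8, 4), 432), -5) = Mul(Add(-68, -32, 68, 918, 32, 432), -5) = Mul(1350, -5) = -6750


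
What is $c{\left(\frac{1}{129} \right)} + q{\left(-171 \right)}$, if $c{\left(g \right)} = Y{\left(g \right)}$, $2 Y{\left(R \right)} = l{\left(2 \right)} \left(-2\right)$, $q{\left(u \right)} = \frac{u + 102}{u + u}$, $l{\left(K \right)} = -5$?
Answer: $\frac{593}{114} \approx 5.2018$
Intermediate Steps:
$q{\left(u \right)} = \frac{102 + u}{2 u}$
$Y{\left(R \right)} = 5$ ($Y{\left(R \right)} = \frac{\left(-5\right) \left(-2\right)}{2} = \frac{1}{2} \cdot 10 = 5$)
$c{\left(g \right)} = 5$
$c{\left(\frac{1}{129} \right)} + q{\left(-171 \right)} = 5 + \frac{102 - 171}{2 \left(-171\right)} = 5 + \frac{1}{2} \left(- \frac{1}{171}\right) \left(-69\right) = 5 + \frac{23}{114} = \frac{593}{114}$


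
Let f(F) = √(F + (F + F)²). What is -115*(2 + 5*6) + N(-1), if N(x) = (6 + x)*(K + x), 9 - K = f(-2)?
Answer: -3640 - 5*√14 ≈ -3658.7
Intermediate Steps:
f(F) = √(F + 4*F²) (f(F) = √(F + (2*F)²) = √(F + 4*F²))
K = 9 - √14 (K = 9 - √(-2*(1 + 4*(-2))) = 9 - √(-2*(1 - 8)) = 9 - √(-2*(-7)) = 9 - √14 ≈ 5.2583)
N(x) = (6 + x)*(9 + x - √14) (N(x) = (6 + x)*((9 - √14) + x) = (6 + x)*(9 + x - √14))
-115*(2 + 5*6) + N(-1) = -115*(2 + 5*6) + (54 + (-1)² - 6*√14 + 15*(-1) - 1*(-1)*√14) = -115*(2 + 30) + (54 + 1 - 6*√14 - 15 + √14) = -115*32 + (40 - 5*√14) = -3680 + (40 - 5*√14) = -3640 - 5*√14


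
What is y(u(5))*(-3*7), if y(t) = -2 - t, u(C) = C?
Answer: 147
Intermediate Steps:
y(u(5))*(-3*7) = (-2 - 1*5)*(-3*7) = (-2 - 5)*(-21) = -7*(-21) = 147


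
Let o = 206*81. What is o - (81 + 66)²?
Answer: -4923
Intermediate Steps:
o = 16686
o - (81 + 66)² = 16686 - (81 + 66)² = 16686 - 1*147² = 16686 - 1*21609 = 16686 - 21609 = -4923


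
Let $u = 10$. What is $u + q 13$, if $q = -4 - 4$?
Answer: $-94$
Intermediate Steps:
$q = -8$
$u + q 13 = 10 - 104 = -94$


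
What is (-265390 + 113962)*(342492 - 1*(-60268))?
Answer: -60989141280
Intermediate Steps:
(-265390 + 113962)*(342492 - 1*(-60268)) = -151428*(342492 + 60268) = -151428*402760 = -60989141280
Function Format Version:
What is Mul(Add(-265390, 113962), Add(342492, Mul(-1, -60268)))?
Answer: -60989141280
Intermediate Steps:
Mul(Add(-265390, 113962), Add(342492, Mul(-1, -60268))) = Mul(-151428, Add(342492, 60268)) = Mul(-151428, 402760) = -60989141280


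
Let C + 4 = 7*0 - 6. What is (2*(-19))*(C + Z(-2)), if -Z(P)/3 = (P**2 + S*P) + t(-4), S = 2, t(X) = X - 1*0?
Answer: -76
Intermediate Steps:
t(X) = X (t(X) = X + 0 = X)
Z(P) = 12 - 6*P - 3*P**2 (Z(P) = -3*((P**2 + 2*P) - 4) = -3*(-4 + P**2 + 2*P) = 12 - 6*P - 3*P**2)
C = -10 (C = -4 + (7*0 - 6) = -4 + (0 - 6) = -4 - 6 = -10)
(2*(-19))*(C + Z(-2)) = (2*(-19))*(-10 + (12 - 6*(-2) - 3*(-2)**2)) = -38*(-10 + (12 + 12 - 3*4)) = -38*(-10 + (12 + 12 - 12)) = -38*(-10 + 12) = -38*2 = -76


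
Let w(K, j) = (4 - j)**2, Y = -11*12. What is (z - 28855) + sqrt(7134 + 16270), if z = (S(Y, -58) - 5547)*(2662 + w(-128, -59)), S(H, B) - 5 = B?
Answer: -37162455 + 2*sqrt(5851) ≈ -3.7162e+7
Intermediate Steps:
Y = -132
S(H, B) = 5 + B
z = -37133600 (z = ((5 - 58) - 5547)*(2662 + (-4 - 59)**2) = (-53 - 5547)*(2662 + (-63)**2) = -5600*(2662 + 3969) = -5600*6631 = -37133600)
(z - 28855) + sqrt(7134 + 16270) = (-37133600 - 28855) + sqrt(7134 + 16270) = -37162455 + sqrt(23404) = -37162455 + 2*sqrt(5851)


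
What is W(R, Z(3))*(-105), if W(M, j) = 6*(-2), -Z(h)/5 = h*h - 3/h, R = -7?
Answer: 1260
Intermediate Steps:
Z(h) = -5*h² + 15/h (Z(h) = -5*(h*h - 3/h) = -5*(h² - 3/h) = -5*h² + 15/h)
W(M, j) = -12
W(R, Z(3))*(-105) = -12*(-105) = 1260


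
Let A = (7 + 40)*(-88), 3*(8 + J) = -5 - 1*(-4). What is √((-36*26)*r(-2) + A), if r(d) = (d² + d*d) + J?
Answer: 4*I*√239 ≈ 61.839*I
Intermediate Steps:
J = -25/3 (J = -8 + (-5 - 1*(-4))/3 = -8 + (-5 + 4)/3 = -8 + (⅓)*(-1) = -8 - ⅓ = -25/3 ≈ -8.3333)
r(d) = -25/3 + 2*d² (r(d) = (d² + d*d) - 25/3 = (d² + d²) - 25/3 = 2*d² - 25/3 = -25/3 + 2*d²)
A = -4136 (A = 47*(-88) = -4136)
√((-36*26)*r(-2) + A) = √((-36*26)*(-25/3 + 2*(-2)²) - 4136) = √(-936*(-25/3 + 2*4) - 4136) = √(-936*(-25/3 + 8) - 4136) = √(-936*(-⅓) - 4136) = √(312 - 4136) = √(-3824) = 4*I*√239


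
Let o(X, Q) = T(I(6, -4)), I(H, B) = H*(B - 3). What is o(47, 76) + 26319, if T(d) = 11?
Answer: 26330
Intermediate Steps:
I(H, B) = H*(-3 + B)
o(X, Q) = 11
o(47, 76) + 26319 = 11 + 26319 = 26330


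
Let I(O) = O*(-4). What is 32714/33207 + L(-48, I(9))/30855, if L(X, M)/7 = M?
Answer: 333674102/341533995 ≈ 0.97699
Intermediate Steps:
I(O) = -4*O
L(X, M) = 7*M
32714/33207 + L(-48, I(9))/30855 = 32714/33207 + (7*(-4*9))/30855 = 32714*(1/33207) + (7*(-36))*(1/30855) = 32714/33207 - 252*1/30855 = 32714/33207 - 84/10285 = 333674102/341533995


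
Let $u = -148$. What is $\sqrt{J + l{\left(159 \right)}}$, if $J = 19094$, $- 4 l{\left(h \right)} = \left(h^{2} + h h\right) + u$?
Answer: $\frac{\sqrt{25962}}{2} \approx 80.564$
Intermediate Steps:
$l{\left(h \right)} = 37 - \frac{h^{2}}{2}$ ($l{\left(h \right)} = - \frac{\left(h^{2} + h h\right) - 148}{4} = - \frac{\left(h^{2} + h^{2}\right) - 148}{4} = - \frac{2 h^{2} - 148}{4} = - \frac{-148 + 2 h^{2}}{4} = 37 - \frac{h^{2}}{2}$)
$\sqrt{J + l{\left(159 \right)}} = \sqrt{19094 + \left(37 - \frac{159^{2}}{2}\right)} = \sqrt{19094 + \left(37 - \frac{25281}{2}\right)} = \sqrt{19094 - \frac{25207}{2}} = \sqrt{\frac{12981}{2}} = \frac{\sqrt{25962}}{2}$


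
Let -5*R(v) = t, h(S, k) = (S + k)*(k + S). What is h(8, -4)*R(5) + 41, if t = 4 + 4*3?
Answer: -51/5 ≈ -10.200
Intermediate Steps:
t = 16 (t = 4 + 12 = 16)
h(S, k) = (S + k)² (h(S, k) = (S + k)*(S + k) = (S + k)²)
R(v) = -16/5 (R(v) = -⅕*16 = -16/5)
h(8, -4)*R(5) + 41 = (8 - 4)²*(-16/5) + 41 = 4²*(-16/5) + 41 = 16*(-16/5) + 41 = -256/5 + 41 = -51/5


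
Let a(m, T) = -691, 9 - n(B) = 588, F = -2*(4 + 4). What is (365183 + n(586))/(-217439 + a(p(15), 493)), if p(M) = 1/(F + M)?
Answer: -182302/109065 ≈ -1.6715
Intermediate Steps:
F = -16 (F = -2*8 = -16)
n(B) = -579 (n(B) = 9 - 1*588 = 9 - 588 = -579)
p(M) = 1/(-16 + M)
(365183 + n(586))/(-217439 + a(p(15), 493)) = (365183 - 579)/(-217439 - 691) = 364604/(-218130) = 364604*(-1/218130) = -182302/109065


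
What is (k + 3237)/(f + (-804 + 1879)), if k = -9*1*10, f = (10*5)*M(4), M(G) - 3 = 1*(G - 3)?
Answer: 1049/425 ≈ 2.4682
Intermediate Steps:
M(G) = G (M(G) = 3 + 1*(G - 3) = 3 + 1*(-3 + G) = 3 + (-3 + G) = G)
f = 200 (f = (10*5)*4 = 50*4 = 200)
k = -90 (k = -9*10 = -90)
(k + 3237)/(f + (-804 + 1879)) = (-90 + 3237)/(200 + (-804 + 1879)) = 3147/(200 + 1075) = 3147/1275 = 3147*(1/1275) = 1049/425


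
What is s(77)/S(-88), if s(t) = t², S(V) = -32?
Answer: -5929/32 ≈ -185.28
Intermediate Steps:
s(77)/S(-88) = 77²/(-32) = 5929*(-1/32) = -5929/32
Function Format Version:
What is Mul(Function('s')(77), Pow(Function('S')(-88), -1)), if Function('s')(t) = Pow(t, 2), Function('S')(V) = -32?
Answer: Rational(-5929, 32) ≈ -185.28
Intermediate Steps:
Mul(Function('s')(77), Pow(Function('S')(-88), -1)) = Mul(Pow(77, 2), Pow(-32, -1)) = Mul(5929, Rational(-1, 32)) = Rational(-5929, 32)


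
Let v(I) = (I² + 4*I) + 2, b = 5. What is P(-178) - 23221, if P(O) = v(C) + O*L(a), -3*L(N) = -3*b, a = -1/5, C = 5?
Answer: -24064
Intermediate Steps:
v(I) = 2 + I² + 4*I
a = -⅕ (a = -1*⅕ = -⅕ ≈ -0.20000)
L(N) = 5 (L(N) = -(-1)*5 = -⅓*(-15) = 5)
P(O) = 47 + 5*O (P(O) = (2 + 5² + 4*5) + O*5 = (2 + 25 + 20) + 5*O = 47 + 5*O)
P(-178) - 23221 = (47 + 5*(-178)) - 23221 = (47 - 890) - 23221 = -843 - 23221 = -24064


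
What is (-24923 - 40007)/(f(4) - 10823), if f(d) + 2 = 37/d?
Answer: 259720/43263 ≈ 6.0033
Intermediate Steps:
f(d) = -2 + 37/d
(-24923 - 40007)/(f(4) - 10823) = (-24923 - 40007)/((-2 + 37/4) - 10823) = -64930/((-2 + 37*(¼)) - 10823) = -64930/((-2 + 37/4) - 10823) = -64930/(29/4 - 10823) = -64930/(-43263/4) = -64930*(-4/43263) = 259720/43263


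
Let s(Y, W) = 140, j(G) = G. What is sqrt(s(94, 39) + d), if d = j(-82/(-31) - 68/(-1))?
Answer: sqrt(202430)/31 ≈ 14.514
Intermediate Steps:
d = 2190/31 (d = -82/(-31) - 68/(-1) = -82*(-1/31) - 68*(-1) = 82/31 + 68 = 2190/31 ≈ 70.645)
sqrt(s(94, 39) + d) = sqrt(140 + 2190/31) = sqrt(6530/31) = sqrt(202430)/31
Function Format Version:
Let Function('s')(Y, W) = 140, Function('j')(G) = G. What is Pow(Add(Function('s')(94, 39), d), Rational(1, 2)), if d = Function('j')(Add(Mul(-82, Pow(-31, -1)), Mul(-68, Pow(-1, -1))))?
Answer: Mul(Rational(1, 31), Pow(202430, Rational(1, 2))) ≈ 14.514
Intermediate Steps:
d = Rational(2190, 31) (d = Add(Mul(-82, Pow(-31, -1)), Mul(-68, Pow(-1, -1))) = Add(Mul(-82, Rational(-1, 31)), Mul(-68, -1)) = Add(Rational(82, 31), 68) = Rational(2190, 31) ≈ 70.645)
Pow(Add(Function('s')(94, 39), d), Rational(1, 2)) = Pow(Add(140, Rational(2190, 31)), Rational(1, 2)) = Pow(Rational(6530, 31), Rational(1, 2)) = Mul(Rational(1, 31), Pow(202430, Rational(1, 2)))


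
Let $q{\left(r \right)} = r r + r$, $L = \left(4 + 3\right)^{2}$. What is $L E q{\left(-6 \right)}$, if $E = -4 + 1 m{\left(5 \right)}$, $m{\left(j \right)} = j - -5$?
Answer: $8820$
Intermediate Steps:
$L = 49$ ($L = 7^{2} = 49$)
$m{\left(j \right)} = 5 + j$ ($m{\left(j \right)} = j + 5 = 5 + j$)
$q{\left(r \right)} = r + r^{2}$ ($q{\left(r \right)} = r^{2} + r = r + r^{2}$)
$E = 6$ ($E = -4 + 1 \left(5 + 5\right) = -4 + 1 \cdot 10 = -4 + 10 = 6$)
$L E q{\left(-6 \right)} = 49 \cdot 6 \left(- 6 \left(1 - 6\right)\right) = 294 \left(\left(-6\right) \left(-5\right)\right) = 294 \cdot 30 = 8820$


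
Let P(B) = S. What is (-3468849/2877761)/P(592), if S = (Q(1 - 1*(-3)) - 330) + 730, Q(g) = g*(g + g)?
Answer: -1156283/414397584 ≈ -0.0027903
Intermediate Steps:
Q(g) = 2*g**2 (Q(g) = g*(2*g) = 2*g**2)
S = 432 (S = (2*(1 - 1*(-3))**2 - 330) + 730 = (2*(1 + 3)**2 - 330) + 730 = (2*4**2 - 330) + 730 = (2*16 - 330) + 730 = (32 - 330) + 730 = -298 + 730 = 432)
P(B) = 432
(-3468849/2877761)/P(592) = -3468849/2877761/432 = -3468849*1/2877761*(1/432) = -3468849/2877761*1/432 = -1156283/414397584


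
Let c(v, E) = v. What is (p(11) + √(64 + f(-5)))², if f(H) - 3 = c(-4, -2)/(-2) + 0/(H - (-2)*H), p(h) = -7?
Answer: (7 - √69)² ≈ 1.7073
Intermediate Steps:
f(H) = 5 (f(H) = 3 + (-4/(-2) + 0/(H - (-2)*H)) = 3 + (-4*(-½) + 0/(H + 2*H)) = 3 + (2 + 0/((3*H))) = 3 + (2 + 0*(1/(3*H))) = 3 + (2 + 0) = 3 + 2 = 5)
(p(11) + √(64 + f(-5)))² = (-7 + √(64 + 5))² = (-7 + √69)²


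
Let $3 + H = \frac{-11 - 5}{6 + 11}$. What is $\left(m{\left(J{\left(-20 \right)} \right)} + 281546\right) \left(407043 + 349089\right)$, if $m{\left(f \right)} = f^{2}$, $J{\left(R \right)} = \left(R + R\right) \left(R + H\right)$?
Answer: $\frac{261928052149608}{289} \approx 9.0633 \cdot 10^{11}$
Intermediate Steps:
$H = - \frac{67}{17}$ ($H = -3 + \frac{-11 - 5}{6 + 11} = -3 - \frac{16}{17} = - \frac{67}{17} \approx -3.9412$)
$J{\left(R \right)} = 2 R \left(- \frac{67}{17} + R\right)$ ($J{\left(R \right)} = \left(R + R\right) \left(R - \frac{67}{17}\right) = 2 R \left(- \frac{67}{17} + R\right)$)
$\left(m{\left(J{\left(-20 \right)} \right)} + 281546\right) \left(407043 + 349089\right) = \left(\left(\frac{2}{17} \left(-20\right) \left(-67 + 17 \left(-20\right)\right)\right)^{2} + 281546\right) \left(407043 + 349089\right) = \left(\left(\frac{2}{17} \left(-20\right) \left(-67 - 340\right)\right)^{2} + 281546\right) 756132 = \left(\left(\frac{2}{17} \left(-20\right) \left(-407\right)\right)^{2} + 281546\right) 756132 = \left(\left(\frac{16280}{17}\right)^{2} + 281546\right) 756132 = \left(\frac{265038400}{289} + 281546\right) 756132 = \frac{346405194}{289} \cdot 756132 = \frac{261928052149608}{289}$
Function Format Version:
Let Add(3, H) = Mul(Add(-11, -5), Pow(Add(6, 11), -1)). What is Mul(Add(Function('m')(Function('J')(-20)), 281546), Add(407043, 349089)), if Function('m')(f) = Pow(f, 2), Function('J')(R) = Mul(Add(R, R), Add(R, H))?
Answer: Rational(261928052149608, 289) ≈ 9.0633e+11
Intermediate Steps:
H = Rational(-67, 17) (H = Add(-3, Mul(Add(-11, -5), Pow(Add(6, 11), -1))) = Add(-3, Mul(-16, Pow(17, -1))) = Add(-3, Mul(-16, Rational(1, 17))) = Add(-3, Rational(-16, 17)) = Rational(-67, 17) ≈ -3.9412)
Function('J')(R) = Mul(2, R, Add(Rational(-67, 17), R)) (Function('J')(R) = Mul(Add(R, R), Add(R, Rational(-67, 17))) = Mul(Mul(2, R), Add(Rational(-67, 17), R)) = Mul(2, R, Add(Rational(-67, 17), R)))
Mul(Add(Function('m')(Function('J')(-20)), 281546), Add(407043, 349089)) = Mul(Add(Pow(Mul(Rational(2, 17), -20, Add(-67, Mul(17, -20))), 2), 281546), Add(407043, 349089)) = Mul(Add(Pow(Mul(Rational(2, 17), -20, Add(-67, -340)), 2), 281546), 756132) = Mul(Add(Pow(Mul(Rational(2, 17), -20, -407), 2), 281546), 756132) = Mul(Add(Pow(Rational(16280, 17), 2), 281546), 756132) = Mul(Add(Rational(265038400, 289), 281546), 756132) = Mul(Rational(346405194, 289), 756132) = Rational(261928052149608, 289)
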